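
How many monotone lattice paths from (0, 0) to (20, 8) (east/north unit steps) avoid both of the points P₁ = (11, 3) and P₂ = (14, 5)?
Number of paths = 1708385

Inclusion–exclusion. Total paths: C(28, 20) = 3108105. Through P₁: C(14, 11)·C(14, 9) = 728728. Through P₂: C(19, 14)·C(9, 6) = 976752. Since P₁ is strictly southwest of P₂, a monotone path through both must visit P₁ then P₂; paths through both = C(14, 11)·C(5, 3)·C(9, 6) = 305760. Avoid both = 3108105 − 728728 − 976752 + 305760 = 1708385.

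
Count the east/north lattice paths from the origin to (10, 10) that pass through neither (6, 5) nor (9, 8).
Number of paths = 81334

Inclusion–exclusion. Total paths: C(20, 10) = 184756. Through P₁: C(11, 6)·C(9, 4) = 58212. Through P₂: C(17, 9)·C(3, 1) = 72930. Since P₁ is strictly southwest of P₂, a monotone path through both must visit P₁ then P₂; paths through both = C(11, 6)·C(6, 3)·C(3, 1) = 27720. Avoid both = 184756 − 58212 − 72930 + 27720 = 81334.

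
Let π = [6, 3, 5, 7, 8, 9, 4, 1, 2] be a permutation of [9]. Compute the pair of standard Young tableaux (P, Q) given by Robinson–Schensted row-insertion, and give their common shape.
P = [1, 2, 7, 8, 9] / [3, 4] / [5] / [6];  Q = [1, 3, 4, 5, 6] / [2, 9] / [7] / [8];  common shape = (5, 2, 1, 1)

Row-insert the values π_1, π_2, … into P one at a time, bumping the leftmost entry strictly greater than the inserted value down to the next row. The recording tableau Q records, in position (i, j), the step at which that cell was added to P.
  Insert 6 (step 1): P = [6];  Q = [1]
  Insert 3 (step 2): P = [3] / [6];  Q = [1] / [2]
  Insert 5 (step 3): P = [3, 5] / [6];  Q = [1, 3] / [2]
  Insert 7 (step 4): P = [3, 5, 7] / [6];  Q = [1, 3, 4] / [2]
  Insert 8 (step 5): P = [3, 5, 7, 8] / [6];  Q = [1, 3, 4, 5] / [2]
  Insert 9 (step 6): P = [3, 5, 7, 8, 9] / [6];  Q = [1, 3, 4, 5, 6] / [2]
  Insert 4 (step 7): P = [3, 4, 7, 8, 9] / [5] / [6];  Q = [1, 3, 4, 5, 6] / [2] / [7]
  Insert 1 (step 8): P = [1, 4, 7, 8, 9] / [3] / [5] / [6];  Q = [1, 3, 4, 5, 6] / [2] / [7] / [8]
  Insert 2 (step 9): P = [1, 2, 7, 8, 9] / [3, 4] / [5] / [6];  Q = [1, 3, 4, 5, 6] / [2, 9] / [7] / [8]
Final shape: (5, 2, 1, 1).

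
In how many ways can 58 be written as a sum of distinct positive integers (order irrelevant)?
q(58) = 8808

A partition into distinct parts is a strictly decreasing sequence summing to n. The recurrence d(n, m) = d(n, m−1) + d(n−m, m−1) (use part m at most once) with q(n) = d(n, n) gives q(58) = 8808. (Euler's theorem: # distinct-part partitions = # odd-part partitions.)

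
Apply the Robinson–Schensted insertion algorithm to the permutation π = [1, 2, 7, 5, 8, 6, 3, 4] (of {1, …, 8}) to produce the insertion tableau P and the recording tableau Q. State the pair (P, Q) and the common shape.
P = [1, 2, 3, 4] / [5, 6] / [7, 8];  Q = [1, 2, 3, 5] / [4, 6] / [7, 8];  common shape = (4, 2, 2)

Row-insert the values π_1, π_2, … into P one at a time, bumping the leftmost entry strictly greater than the inserted value down to the next row. The recording tableau Q records, in position (i, j), the step at which that cell was added to P.
  Insert 1 (step 1): P = [1];  Q = [1]
  Insert 2 (step 2): P = [1, 2];  Q = [1, 2]
  Insert 7 (step 3): P = [1, 2, 7];  Q = [1, 2, 3]
  Insert 5 (step 4): P = [1, 2, 5] / [7];  Q = [1, 2, 3] / [4]
  Insert 8 (step 5): P = [1, 2, 5, 8] / [7];  Q = [1, 2, 3, 5] / [4]
  Insert 6 (step 6): P = [1, 2, 5, 6] / [7, 8];  Q = [1, 2, 3, 5] / [4, 6]
  Insert 3 (step 7): P = [1, 2, 3, 6] / [5, 8] / [7];  Q = [1, 2, 3, 5] / [4, 6] / [7]
  Insert 4 (step 8): P = [1, 2, 3, 4] / [5, 6] / [7, 8];  Q = [1, 2, 3, 5] / [4, 6] / [7, 8]
Final shape: (4, 2, 2).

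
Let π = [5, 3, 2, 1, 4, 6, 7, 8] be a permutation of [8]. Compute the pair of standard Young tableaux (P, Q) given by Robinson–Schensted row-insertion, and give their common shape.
P = [1, 4, 6, 7, 8] / [2] / [3] / [5];  Q = [1, 5, 6, 7, 8] / [2] / [3] / [4];  common shape = (5, 1, 1, 1)

Row-insert the values π_1, π_2, … into P one at a time, bumping the leftmost entry strictly greater than the inserted value down to the next row. The recording tableau Q records, in position (i, j), the step at which that cell was added to P.
  Insert 5 (step 1): P = [5];  Q = [1]
  Insert 3 (step 2): P = [3] / [5];  Q = [1] / [2]
  Insert 2 (step 3): P = [2] / [3] / [5];  Q = [1] / [2] / [3]
  Insert 1 (step 4): P = [1] / [2] / [3] / [5];  Q = [1] / [2] / [3] / [4]
  Insert 4 (step 5): P = [1, 4] / [2] / [3] / [5];  Q = [1, 5] / [2] / [3] / [4]
  Insert 6 (step 6): P = [1, 4, 6] / [2] / [3] / [5];  Q = [1, 5, 6] / [2] / [3] / [4]
  Insert 7 (step 7): P = [1, 4, 6, 7] / [2] / [3] / [5];  Q = [1, 5, 6, 7] / [2] / [3] / [4]
  Insert 8 (step 8): P = [1, 4, 6, 7, 8] / [2] / [3] / [5];  Q = [1, 5, 6, 7, 8] / [2] / [3] / [4]
Final shape: (5, 1, 1, 1).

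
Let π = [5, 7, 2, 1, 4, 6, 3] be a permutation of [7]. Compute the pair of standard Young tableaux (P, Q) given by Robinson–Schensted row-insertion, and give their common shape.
P = [1, 3, 6] / [2, 4] / [5, 7];  Q = [1, 2, 6] / [3, 5] / [4, 7];  common shape = (3, 2, 2)

Row-insert the values π_1, π_2, … into P one at a time, bumping the leftmost entry strictly greater than the inserted value down to the next row. The recording tableau Q records, in position (i, j), the step at which that cell was added to P.
  Insert 5 (step 1): P = [5];  Q = [1]
  Insert 7 (step 2): P = [5, 7];  Q = [1, 2]
  Insert 2 (step 3): P = [2, 7] / [5];  Q = [1, 2] / [3]
  Insert 1 (step 4): P = [1, 7] / [2] / [5];  Q = [1, 2] / [3] / [4]
  Insert 4 (step 5): P = [1, 4] / [2, 7] / [5];  Q = [1, 2] / [3, 5] / [4]
  Insert 6 (step 6): P = [1, 4, 6] / [2, 7] / [5];  Q = [1, 2, 6] / [3, 5] / [4]
  Insert 3 (step 7): P = [1, 3, 6] / [2, 4] / [5, 7];  Q = [1, 2, 6] / [3, 5] / [4, 7]
Final shape: (3, 2, 2).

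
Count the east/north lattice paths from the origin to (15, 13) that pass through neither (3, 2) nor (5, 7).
Number of paths = 19260724

Inclusion–exclusion. Total paths: C(28, 15) = 37442160. Through P₁: C(5, 3)·C(23, 12) = 13520780. Through P₂: C(12, 5)·C(16, 10) = 6342336. Since P₁ is strictly southwest of P₂, a monotone path through both must visit P₁ then P₂; paths through both = C(5, 3)·C(7, 2)·C(16, 10) = 1681680. Avoid both = 37442160 − 13520780 − 6342336 + 1681680 = 19260724.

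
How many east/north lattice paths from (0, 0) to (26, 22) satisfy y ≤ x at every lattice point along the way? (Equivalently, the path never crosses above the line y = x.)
Number of paths = 5071418015120

By the reflection principle (André's argument), the number of monotone paths to (26, 22) with n ≤ m that never go above y = x is C(48, 26) − C(48, 27) = 27385657281648 − 22314239266528 = 5071418015120.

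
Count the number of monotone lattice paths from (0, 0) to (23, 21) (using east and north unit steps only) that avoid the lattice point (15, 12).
Number of paths = 1590014763480

Total paths from (0, 0) to (23, 21): C(44, 23) = 2012616400080. Paths through (15, 12): (paths (0, 0) → (15, 12)) × (paths (15, 12) → (23, 21)) = C(27, 15) · C(17, 8) = 17383860 · 24310 = 422601636600. Avoidance count = 2012616400080 − 422601636600 = 1590014763480.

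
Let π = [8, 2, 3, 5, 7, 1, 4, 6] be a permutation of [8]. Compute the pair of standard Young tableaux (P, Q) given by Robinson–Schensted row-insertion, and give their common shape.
P = [1, 3, 4, 6] / [2, 5, 7] / [8];  Q = [1, 3, 4, 5] / [2, 7, 8] / [6];  common shape = (4, 3, 1)

Row-insert the values π_1, π_2, … into P one at a time, bumping the leftmost entry strictly greater than the inserted value down to the next row. The recording tableau Q records, in position (i, j), the step at which that cell was added to P.
  Insert 8 (step 1): P = [8];  Q = [1]
  Insert 2 (step 2): P = [2] / [8];  Q = [1] / [2]
  Insert 3 (step 3): P = [2, 3] / [8];  Q = [1, 3] / [2]
  Insert 5 (step 4): P = [2, 3, 5] / [8];  Q = [1, 3, 4] / [2]
  Insert 7 (step 5): P = [2, 3, 5, 7] / [8];  Q = [1, 3, 4, 5] / [2]
  Insert 1 (step 6): P = [1, 3, 5, 7] / [2] / [8];  Q = [1, 3, 4, 5] / [2] / [6]
  Insert 4 (step 7): P = [1, 3, 4, 7] / [2, 5] / [8];  Q = [1, 3, 4, 5] / [2, 7] / [6]
  Insert 6 (step 8): P = [1, 3, 4, 6] / [2, 5, 7] / [8];  Q = [1, 3, 4, 5] / [2, 7, 8] / [6]
Final shape: (4, 3, 1).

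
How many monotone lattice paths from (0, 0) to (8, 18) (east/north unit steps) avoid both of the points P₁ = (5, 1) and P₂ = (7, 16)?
Number of paths = 822412

Inclusion–exclusion. Total paths: C(26, 8) = 1562275. Through P₁: C(6, 5)·C(20, 3) = 6840. Through P₂: C(23, 7)·C(3, 1) = 735471. Since P₁ is strictly southwest of P₂, a monotone path through both must visit P₁ then P₂; paths through both = C(6, 5)·C(17, 2)·C(3, 1) = 2448. Avoid both = 1562275 − 6840 − 735471 + 2448 = 822412.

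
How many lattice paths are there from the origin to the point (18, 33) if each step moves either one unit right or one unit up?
Number of paths = 27900908274925

A monotone lattice path from (0, 0) to (18, 33) consists of 18 east steps and 33 north steps in some order, so it is determined by which 18 of the 51 steps are east. The count is C(51, 18) = 27900908274925.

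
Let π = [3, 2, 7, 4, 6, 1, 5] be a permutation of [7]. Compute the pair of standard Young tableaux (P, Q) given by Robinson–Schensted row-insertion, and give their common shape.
P = [1, 4, 5] / [2, 6] / [3, 7];  Q = [1, 3, 5] / [2, 4] / [6, 7];  common shape = (3, 2, 2)

Row-insert the values π_1, π_2, … into P one at a time, bumping the leftmost entry strictly greater than the inserted value down to the next row. The recording tableau Q records, in position (i, j), the step at which that cell was added to P.
  Insert 3 (step 1): P = [3];  Q = [1]
  Insert 2 (step 2): P = [2] / [3];  Q = [1] / [2]
  Insert 7 (step 3): P = [2, 7] / [3];  Q = [1, 3] / [2]
  Insert 4 (step 4): P = [2, 4] / [3, 7];  Q = [1, 3] / [2, 4]
  Insert 6 (step 5): P = [2, 4, 6] / [3, 7];  Q = [1, 3, 5] / [2, 4]
  Insert 1 (step 6): P = [1, 4, 6] / [2, 7] / [3];  Q = [1, 3, 5] / [2, 4] / [6]
  Insert 5 (step 7): P = [1, 4, 5] / [2, 6] / [3, 7];  Q = [1, 3, 5] / [2, 4] / [6, 7]
Final shape: (3, 2, 2).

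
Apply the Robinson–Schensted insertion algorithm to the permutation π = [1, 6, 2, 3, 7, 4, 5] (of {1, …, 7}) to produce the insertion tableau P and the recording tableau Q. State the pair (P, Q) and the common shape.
P = [1, 2, 3, 4, 5] / [6, 7];  Q = [1, 2, 4, 5, 7] / [3, 6];  common shape = (5, 2)

Row-insert the values π_1, π_2, … into P one at a time, bumping the leftmost entry strictly greater than the inserted value down to the next row. The recording tableau Q records, in position (i, j), the step at which that cell was added to P.
  Insert 1 (step 1): P = [1];  Q = [1]
  Insert 6 (step 2): P = [1, 6];  Q = [1, 2]
  Insert 2 (step 3): P = [1, 2] / [6];  Q = [1, 2] / [3]
  Insert 3 (step 4): P = [1, 2, 3] / [6];  Q = [1, 2, 4] / [3]
  Insert 7 (step 5): P = [1, 2, 3, 7] / [6];  Q = [1, 2, 4, 5] / [3]
  Insert 4 (step 6): P = [1, 2, 3, 4] / [6, 7];  Q = [1, 2, 4, 5] / [3, 6]
  Insert 5 (step 7): P = [1, 2, 3, 4, 5] / [6, 7];  Q = [1, 2, 4, 5, 7] / [3, 6]
Final shape: (5, 2).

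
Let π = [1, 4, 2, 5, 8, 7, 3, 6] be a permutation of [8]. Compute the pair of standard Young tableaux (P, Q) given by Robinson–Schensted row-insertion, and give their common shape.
P = [1, 2, 3, 6] / [4, 5, 7] / [8];  Q = [1, 2, 4, 5] / [3, 6, 8] / [7];  common shape = (4, 3, 1)

Row-insert the values π_1, π_2, … into P one at a time, bumping the leftmost entry strictly greater than the inserted value down to the next row. The recording tableau Q records, in position (i, j), the step at which that cell was added to P.
  Insert 1 (step 1): P = [1];  Q = [1]
  Insert 4 (step 2): P = [1, 4];  Q = [1, 2]
  Insert 2 (step 3): P = [1, 2] / [4];  Q = [1, 2] / [3]
  Insert 5 (step 4): P = [1, 2, 5] / [4];  Q = [1, 2, 4] / [3]
  Insert 8 (step 5): P = [1, 2, 5, 8] / [4];  Q = [1, 2, 4, 5] / [3]
  Insert 7 (step 6): P = [1, 2, 5, 7] / [4, 8];  Q = [1, 2, 4, 5] / [3, 6]
  Insert 3 (step 7): P = [1, 2, 3, 7] / [4, 5] / [8];  Q = [1, 2, 4, 5] / [3, 6] / [7]
  Insert 6 (step 8): P = [1, 2, 3, 6] / [4, 5, 7] / [8];  Q = [1, 2, 4, 5] / [3, 6, 8] / [7]
Final shape: (4, 3, 1).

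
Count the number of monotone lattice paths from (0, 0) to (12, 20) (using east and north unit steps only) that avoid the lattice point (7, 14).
Number of paths = 172071480

Total paths from (0, 0) to (12, 20): C(32, 12) = 225792840. Paths through (7, 14): (paths (0, 0) → (7, 14)) × (paths (7, 14) → (12, 20)) = C(21, 7) · C(11, 5) = 116280 · 462 = 53721360. Avoidance count = 225792840 − 53721360 = 172071480.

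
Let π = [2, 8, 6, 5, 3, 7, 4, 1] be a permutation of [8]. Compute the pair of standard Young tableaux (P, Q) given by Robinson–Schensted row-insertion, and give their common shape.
P = [1, 3, 4] / [2, 7] / [5] / [6] / [8];  Q = [1, 2, 6] / [3, 7] / [4] / [5] / [8];  common shape = (3, 2, 1, 1, 1)

Row-insert the values π_1, π_2, … into P one at a time, bumping the leftmost entry strictly greater than the inserted value down to the next row. The recording tableau Q records, in position (i, j), the step at which that cell was added to P.
  Insert 2 (step 1): P = [2];  Q = [1]
  Insert 8 (step 2): P = [2, 8];  Q = [1, 2]
  Insert 6 (step 3): P = [2, 6] / [8];  Q = [1, 2] / [3]
  Insert 5 (step 4): P = [2, 5] / [6] / [8];  Q = [1, 2] / [3] / [4]
  Insert 3 (step 5): P = [2, 3] / [5] / [6] / [8];  Q = [1, 2] / [3] / [4] / [5]
  Insert 7 (step 6): P = [2, 3, 7] / [5] / [6] / [8];  Q = [1, 2, 6] / [3] / [4] / [5]
  Insert 4 (step 7): P = [2, 3, 4] / [5, 7] / [6] / [8];  Q = [1, 2, 6] / [3, 7] / [4] / [5]
  Insert 1 (step 8): P = [1, 3, 4] / [2, 7] / [5] / [6] / [8];  Q = [1, 2, 6] / [3, 7] / [4] / [5] / [8]
Final shape: (3, 2, 1, 1, 1).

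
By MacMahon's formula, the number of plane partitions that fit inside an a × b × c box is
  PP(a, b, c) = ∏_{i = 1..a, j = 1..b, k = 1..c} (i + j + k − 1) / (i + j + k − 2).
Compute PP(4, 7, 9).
PP(4, 7, 9) = 10323075958624

Evaluate the triple product over i = 1..4, j = 1..7, k = 1..9. The factors are (2/1) · (3/2) · (4/3) · (5/4) · (6/5) · (7/6) · (8/7) · (9/8) · … (252 factors total). The numerators and denominators telescope so the product is an integer; carrying out the multiplication exactly gives PP(4, 7, 9) = 10323075958624.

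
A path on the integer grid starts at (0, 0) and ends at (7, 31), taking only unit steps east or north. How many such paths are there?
Number of paths = 12620256

A monotone lattice path from (0, 0) to (7, 31) consists of 7 east steps and 31 north steps in some order, so it is determined by which 7 of the 38 steps are east. The count is C(38, 7) = 12620256.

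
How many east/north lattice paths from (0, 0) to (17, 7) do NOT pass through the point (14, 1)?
Number of paths = 344844

Total paths from (0, 0) to (17, 7): C(24, 17) = 346104. Paths through (14, 1): (paths (0, 0) → (14, 1)) × (paths (14, 1) → (17, 7)) = C(15, 14) · C(9, 3) = 15 · 84 = 1260. Avoidance count = 346104 − 1260 = 344844.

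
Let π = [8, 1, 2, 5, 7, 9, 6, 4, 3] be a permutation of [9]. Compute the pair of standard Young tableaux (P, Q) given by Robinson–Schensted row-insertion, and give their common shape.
P = [1, 2, 3, 6, 9] / [4] / [5] / [7] / [8];  Q = [1, 3, 4, 5, 6] / [2] / [7] / [8] / [9];  common shape = (5, 1, 1, 1, 1)

Row-insert the values π_1, π_2, … into P one at a time, bumping the leftmost entry strictly greater than the inserted value down to the next row. The recording tableau Q records, in position (i, j), the step at which that cell was added to P.
  Insert 8 (step 1): P = [8];  Q = [1]
  Insert 1 (step 2): P = [1] / [8];  Q = [1] / [2]
  Insert 2 (step 3): P = [1, 2] / [8];  Q = [1, 3] / [2]
  Insert 5 (step 4): P = [1, 2, 5] / [8];  Q = [1, 3, 4] / [2]
  Insert 7 (step 5): P = [1, 2, 5, 7] / [8];  Q = [1, 3, 4, 5] / [2]
  Insert 9 (step 6): P = [1, 2, 5, 7, 9] / [8];  Q = [1, 3, 4, 5, 6] / [2]
  Insert 6 (step 7): P = [1, 2, 5, 6, 9] / [7] / [8];  Q = [1, 3, 4, 5, 6] / [2] / [7]
  Insert 4 (step 8): P = [1, 2, 4, 6, 9] / [5] / [7] / [8];  Q = [1, 3, 4, 5, 6] / [2] / [7] / [8]
  Insert 3 (step 9): P = [1, 2, 3, 6, 9] / [4] / [5] / [7] / [8];  Q = [1, 3, 4, 5, 6] / [2] / [7] / [8] / [9]
Final shape: (5, 1, 1, 1, 1).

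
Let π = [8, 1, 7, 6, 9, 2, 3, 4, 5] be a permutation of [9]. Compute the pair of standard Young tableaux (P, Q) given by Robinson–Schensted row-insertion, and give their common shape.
P = [1, 2, 3, 4, 5] / [6, 9] / [7] / [8];  Q = [1, 3, 5, 8, 9] / [2, 7] / [4] / [6];  common shape = (5, 2, 1, 1)

Row-insert the values π_1, π_2, … into P one at a time, bumping the leftmost entry strictly greater than the inserted value down to the next row. The recording tableau Q records, in position (i, j), the step at which that cell was added to P.
  Insert 8 (step 1): P = [8];  Q = [1]
  Insert 1 (step 2): P = [1] / [8];  Q = [1] / [2]
  Insert 7 (step 3): P = [1, 7] / [8];  Q = [1, 3] / [2]
  Insert 6 (step 4): P = [1, 6] / [7] / [8];  Q = [1, 3] / [2] / [4]
  Insert 9 (step 5): P = [1, 6, 9] / [7] / [8];  Q = [1, 3, 5] / [2] / [4]
  Insert 2 (step 6): P = [1, 2, 9] / [6] / [7] / [8];  Q = [1, 3, 5] / [2] / [4] / [6]
  Insert 3 (step 7): P = [1, 2, 3] / [6, 9] / [7] / [8];  Q = [1, 3, 5] / [2, 7] / [4] / [6]
  Insert 4 (step 8): P = [1, 2, 3, 4] / [6, 9] / [7] / [8];  Q = [1, 3, 5, 8] / [2, 7] / [4] / [6]
  Insert 5 (step 9): P = [1, 2, 3, 4, 5] / [6, 9] / [7] / [8];  Q = [1, 3, 5, 8, 9] / [2, 7] / [4] / [6]
Final shape: (5, 2, 1, 1).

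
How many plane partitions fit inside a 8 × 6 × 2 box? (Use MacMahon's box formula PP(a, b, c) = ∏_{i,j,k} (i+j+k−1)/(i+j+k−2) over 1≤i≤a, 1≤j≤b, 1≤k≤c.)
PP(8, 6, 2) = 2147145

Evaluate the triple product over i = 1..8, j = 1..6, k = 1..2. The factors are (2/1) · (3/2) · (3/2) · (4/3) · (4/3) · (5/4) · (5/4) · (6/5) · … (96 factors total). The numerators and denominators telescope so the product is an integer; carrying out the multiplication exactly gives PP(8, 6, 2) = 2147145.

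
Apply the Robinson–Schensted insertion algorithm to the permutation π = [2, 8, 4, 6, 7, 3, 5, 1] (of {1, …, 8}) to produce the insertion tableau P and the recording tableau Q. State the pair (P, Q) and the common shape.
P = [1, 3, 5, 7] / [2, 6] / [4] / [8];  Q = [1, 2, 4, 5] / [3, 7] / [6] / [8];  common shape = (4, 2, 1, 1)

Row-insert the values π_1, π_2, … into P one at a time, bumping the leftmost entry strictly greater than the inserted value down to the next row. The recording tableau Q records, in position (i, j), the step at which that cell was added to P.
  Insert 2 (step 1): P = [2];  Q = [1]
  Insert 8 (step 2): P = [2, 8];  Q = [1, 2]
  Insert 4 (step 3): P = [2, 4] / [8];  Q = [1, 2] / [3]
  Insert 6 (step 4): P = [2, 4, 6] / [8];  Q = [1, 2, 4] / [3]
  Insert 7 (step 5): P = [2, 4, 6, 7] / [8];  Q = [1, 2, 4, 5] / [3]
  Insert 3 (step 6): P = [2, 3, 6, 7] / [4] / [8];  Q = [1, 2, 4, 5] / [3] / [6]
  Insert 5 (step 7): P = [2, 3, 5, 7] / [4, 6] / [8];  Q = [1, 2, 4, 5] / [3, 7] / [6]
  Insert 1 (step 8): P = [1, 3, 5, 7] / [2, 6] / [4] / [8];  Q = [1, 2, 4, 5] / [3, 7] / [6] / [8]
Final shape: (4, 2, 1, 1).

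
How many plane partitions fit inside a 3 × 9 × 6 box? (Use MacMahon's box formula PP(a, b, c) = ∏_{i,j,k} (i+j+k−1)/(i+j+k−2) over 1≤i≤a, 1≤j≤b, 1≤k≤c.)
PP(3, 9, 6) = 2530768240

Evaluate the triple product over i = 1..3, j = 1..9, k = 1..6. The factors are (2/1) · (3/2) · (4/3) · (5/4) · (6/5) · (7/6) · (3/2) · (4/3) · … (162 factors total). The numerators and denominators telescope so the product is an integer; carrying out the multiplication exactly gives PP(3, 9, 6) = 2530768240.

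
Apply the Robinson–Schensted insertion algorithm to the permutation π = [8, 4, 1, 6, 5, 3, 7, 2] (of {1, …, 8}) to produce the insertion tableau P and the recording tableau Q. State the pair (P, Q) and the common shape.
P = [1, 2, 7] / [3, 5] / [4] / [6] / [8];  Q = [1, 4, 7] / [2, 5] / [3] / [6] / [8];  common shape = (3, 2, 1, 1, 1)

Row-insert the values π_1, π_2, … into P one at a time, bumping the leftmost entry strictly greater than the inserted value down to the next row. The recording tableau Q records, in position (i, j), the step at which that cell was added to P.
  Insert 8 (step 1): P = [8];  Q = [1]
  Insert 4 (step 2): P = [4] / [8];  Q = [1] / [2]
  Insert 1 (step 3): P = [1] / [4] / [8];  Q = [1] / [2] / [3]
  Insert 6 (step 4): P = [1, 6] / [4] / [8];  Q = [1, 4] / [2] / [3]
  Insert 5 (step 5): P = [1, 5] / [4, 6] / [8];  Q = [1, 4] / [2, 5] / [3]
  Insert 3 (step 6): P = [1, 3] / [4, 5] / [6] / [8];  Q = [1, 4] / [2, 5] / [3] / [6]
  Insert 7 (step 7): P = [1, 3, 7] / [4, 5] / [6] / [8];  Q = [1, 4, 7] / [2, 5] / [3] / [6]
  Insert 2 (step 8): P = [1, 2, 7] / [3, 5] / [4] / [6] / [8];  Q = [1, 4, 7] / [2, 5] / [3] / [6] / [8]
Final shape: (3, 2, 1, 1, 1).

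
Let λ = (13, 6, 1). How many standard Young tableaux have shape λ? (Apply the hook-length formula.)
# SYT of shape (13, 6, 1) = 248064

Hook-length formula: f^λ = n! / Π hook(c), product over all cells c of the Young diagram. For λ = (13, 6, 1), n = 20 boxes. Hook lengths by row (left-to-right, top-to-bottom): [15, 13, 12, 11, 10, 9, 7, 6, 5, 4, 3, 2, 1]; [7, 5, 4, 3, 2, 1]; [1]. Product of hooks = 9807557760000. So f^λ = 20! / 9807557760000 = 2432902008176640000 / 9807557760000 = 248064.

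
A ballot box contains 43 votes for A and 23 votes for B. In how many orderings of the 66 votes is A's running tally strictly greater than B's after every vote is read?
Strict-lead orderings = 105613430714064000

Total orderings of the 66 votes with 43 for A: C(66, 43) = 348524321356411200. By the Bertrand ballot formula (Cycle Lemma / reflection principle), the number of orderings in which A is strictly ahead of B throughout is (p − q)/(p + q) · C(p + q, p) = (43 − 23)/(43 + 23) · 348524321356411200 = 105613430714064000.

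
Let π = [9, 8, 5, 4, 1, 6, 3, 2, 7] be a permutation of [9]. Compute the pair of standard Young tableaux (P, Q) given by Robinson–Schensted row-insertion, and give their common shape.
P = [1, 2, 7] / [3, 6] / [4] / [5] / [8] / [9];  Q = [1, 6, 9] / [2, 7] / [3] / [4] / [5] / [8];  common shape = (3, 2, 1, 1, 1, 1)

Row-insert the values π_1, π_2, … into P one at a time, bumping the leftmost entry strictly greater than the inserted value down to the next row. The recording tableau Q records, in position (i, j), the step at which that cell was added to P.
  Insert 9 (step 1): P = [9];  Q = [1]
  Insert 8 (step 2): P = [8] / [9];  Q = [1] / [2]
  Insert 5 (step 3): P = [5] / [8] / [9];  Q = [1] / [2] / [3]
  Insert 4 (step 4): P = [4] / [5] / [8] / [9];  Q = [1] / [2] / [3] / [4]
  Insert 1 (step 5): P = [1] / [4] / [5] / [8] / [9];  Q = [1] / [2] / [3] / [4] / [5]
  Insert 6 (step 6): P = [1, 6] / [4] / [5] / [8] / [9];  Q = [1, 6] / [2] / [3] / [4] / [5]
  Insert 3 (step 7): P = [1, 3] / [4, 6] / [5] / [8] / [9];  Q = [1, 6] / [2, 7] / [3] / [4] / [5]
  Insert 2 (step 8): P = [1, 2] / [3, 6] / [4] / [5] / [8] / [9];  Q = [1, 6] / [2, 7] / [3] / [4] / [5] / [8]
  Insert 7 (step 9): P = [1, 2, 7] / [3, 6] / [4] / [5] / [8] / [9];  Q = [1, 6, 9] / [2, 7] / [3] / [4] / [5] / [8]
Final shape: (3, 2, 1, 1, 1, 1).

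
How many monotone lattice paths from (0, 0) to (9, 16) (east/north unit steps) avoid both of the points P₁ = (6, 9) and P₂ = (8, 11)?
Number of paths = 1169063

Inclusion–exclusion. Total paths: C(25, 9) = 2042975. Through P₁: C(15, 6)·C(10, 3) = 600600. Through P₂: C(19, 8)·C(6, 1) = 453492. Since P₁ is strictly southwest of P₂, a monotone path through both must visit P₁ then P₂; paths through both = C(15, 6)·C(4, 2)·C(6, 1) = 180180. Avoid both = 2042975 − 600600 − 453492 + 180180 = 1169063.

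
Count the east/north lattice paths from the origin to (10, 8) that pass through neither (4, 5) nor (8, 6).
Number of paths = 18936

Inclusion–exclusion. Total paths: C(18, 10) = 43758. Through P₁: C(9, 4)·C(9, 6) = 10584. Through P₂: C(14, 8)·C(4, 2) = 18018. Since P₁ is strictly southwest of P₂, a monotone path through both must visit P₁ then P₂; paths through both = C(9, 4)·C(5, 4)·C(4, 2) = 3780. Avoid both = 43758 − 10584 − 18018 + 3780 = 18936.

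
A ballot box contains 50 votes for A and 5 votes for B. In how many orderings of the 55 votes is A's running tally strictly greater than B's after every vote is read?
Strict-lead orderings = 2846259

Total orderings of the 55 votes with 50 for A: C(55, 50) = 3478761. By the Bertrand ballot formula (Cycle Lemma / reflection principle), the number of orderings in which A is strictly ahead of B throughout is (p − q)/(p + q) · C(p + q, p) = (50 − 5)/(50 + 5) · 3478761 = 2846259.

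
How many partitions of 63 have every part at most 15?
p(63, parts ≤ 15) = 810726

Use the recurrence p(n, m) = p(n, m−1) + p(n−m, m): either the largest part is < m (count p(n, m−1)) or the largest part is exactly m (remove one copy of m, count p(n−m, m)). With p(0, ·) = 1 this gives p(63, parts ≤ 15) = 810726. (By conjugating Young diagrams, this also counts partitions of 63 into at most 15 parts.)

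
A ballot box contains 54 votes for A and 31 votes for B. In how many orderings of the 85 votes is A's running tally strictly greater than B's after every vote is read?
Strict-lead orderings = 40157994677758036959264

Total orderings of the 85 votes with 54 for A: C(85, 54) = 148409980330844919197280. By the Bertrand ballot formula (Cycle Lemma / reflection principle), the number of orderings in which A is strictly ahead of B throughout is (p − q)/(p + q) · C(p + q, p) = (54 − 31)/(54 + 31) · 148409980330844919197280 = 40157994677758036959264.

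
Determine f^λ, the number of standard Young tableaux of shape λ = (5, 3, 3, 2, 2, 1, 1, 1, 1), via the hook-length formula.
# SYT of shape (5, 3, 3, 2, 2, 1, 1, 1, 1) = 16116408

Hook-length formula: f^λ = n! / Π hook(c), product over all cells c of the Young diagram. For λ = (5, 3, 3, 2, 2, 1, 1, 1, 1), n = 19 boxes. Hook lengths by row (left-to-right, top-to-bottom): [13, 8, 5, 2, 1]; [10, 5, 2]; [9, 4, 1]; [7, 2]; [6, 1]; [4]; [3]; [2]; [1]. Product of hooks = 7547904000. So f^λ = 19! / 7547904000 = 121645100408832000 / 7547904000 = 16116408.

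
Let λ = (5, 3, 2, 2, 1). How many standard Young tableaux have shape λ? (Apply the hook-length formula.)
# SYT of shape (5, 3, 2, 2, 1) = 21450

Hook-length formula: f^λ = n! / Π hook(c), product over all cells c of the Young diagram. For λ = (5, 3, 2, 2, 1), n = 13 boxes. Hook lengths by row (left-to-right, top-to-bottom): [9, 7, 4, 2, 1]; [6, 4, 1]; [4, 2]; [3, 1]; [1]. Product of hooks = 290304. So f^λ = 13! / 290304 = 6227020800 / 290304 = 21450.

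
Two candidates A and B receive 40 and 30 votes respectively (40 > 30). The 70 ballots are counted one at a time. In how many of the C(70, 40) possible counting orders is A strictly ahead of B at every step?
Strict-lead orderings = 7906820008306215304

Total orderings of the 70 votes with 40 for A: C(70, 40) = 55347740058143507128. By the Bertrand ballot formula (Cycle Lemma / reflection principle), the number of orderings in which A is strictly ahead of B throughout is (p − q)/(p + q) · C(p + q, p) = (40 − 30)/(40 + 30) · 55347740058143507128 = 7906820008306215304.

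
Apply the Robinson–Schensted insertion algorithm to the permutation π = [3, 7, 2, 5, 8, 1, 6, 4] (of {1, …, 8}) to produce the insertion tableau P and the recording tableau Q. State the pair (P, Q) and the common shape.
P = [1, 4, 6] / [2, 5, 8] / [3, 7];  Q = [1, 2, 5] / [3, 4, 7] / [6, 8];  common shape = (3, 3, 2)

Row-insert the values π_1, π_2, … into P one at a time, bumping the leftmost entry strictly greater than the inserted value down to the next row. The recording tableau Q records, in position (i, j), the step at which that cell was added to P.
  Insert 3 (step 1): P = [3];  Q = [1]
  Insert 7 (step 2): P = [3, 7];  Q = [1, 2]
  Insert 2 (step 3): P = [2, 7] / [3];  Q = [1, 2] / [3]
  Insert 5 (step 4): P = [2, 5] / [3, 7];  Q = [1, 2] / [3, 4]
  Insert 8 (step 5): P = [2, 5, 8] / [3, 7];  Q = [1, 2, 5] / [3, 4]
  Insert 1 (step 6): P = [1, 5, 8] / [2, 7] / [3];  Q = [1, 2, 5] / [3, 4] / [6]
  Insert 6 (step 7): P = [1, 5, 6] / [2, 7, 8] / [3];  Q = [1, 2, 5] / [3, 4, 7] / [6]
  Insert 4 (step 8): P = [1, 4, 6] / [2, 5, 8] / [3, 7];  Q = [1, 2, 5] / [3, 4, 7] / [6, 8]
Final shape: (3, 3, 2).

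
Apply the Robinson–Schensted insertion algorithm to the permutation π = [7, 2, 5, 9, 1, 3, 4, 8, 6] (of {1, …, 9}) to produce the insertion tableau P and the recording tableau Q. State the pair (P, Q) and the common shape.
P = [1, 3, 4, 6] / [2, 5, 8] / [7, 9];  Q = [1, 3, 4, 8] / [2, 6, 7] / [5, 9];  common shape = (4, 3, 2)

Row-insert the values π_1, π_2, … into P one at a time, bumping the leftmost entry strictly greater than the inserted value down to the next row. The recording tableau Q records, in position (i, j), the step at which that cell was added to P.
  Insert 7 (step 1): P = [7];  Q = [1]
  Insert 2 (step 2): P = [2] / [7];  Q = [1] / [2]
  Insert 5 (step 3): P = [2, 5] / [7];  Q = [1, 3] / [2]
  Insert 9 (step 4): P = [2, 5, 9] / [7];  Q = [1, 3, 4] / [2]
  Insert 1 (step 5): P = [1, 5, 9] / [2] / [7];  Q = [1, 3, 4] / [2] / [5]
  Insert 3 (step 6): P = [1, 3, 9] / [2, 5] / [7];  Q = [1, 3, 4] / [2, 6] / [5]
  Insert 4 (step 7): P = [1, 3, 4] / [2, 5, 9] / [7];  Q = [1, 3, 4] / [2, 6, 7] / [5]
  Insert 8 (step 8): P = [1, 3, 4, 8] / [2, 5, 9] / [7];  Q = [1, 3, 4, 8] / [2, 6, 7] / [5]
  Insert 6 (step 9): P = [1, 3, 4, 6] / [2, 5, 8] / [7, 9];  Q = [1, 3, 4, 8] / [2, 6, 7] / [5, 9]
Final shape: (4, 3, 2).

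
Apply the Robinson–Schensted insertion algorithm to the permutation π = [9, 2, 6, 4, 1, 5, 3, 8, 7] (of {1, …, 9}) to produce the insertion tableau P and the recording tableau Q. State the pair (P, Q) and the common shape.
P = [1, 3, 5, 7] / [2, 4, 8] / [6] / [9];  Q = [1, 3, 6, 8] / [2, 7, 9] / [4] / [5];  common shape = (4, 3, 1, 1)

Row-insert the values π_1, π_2, … into P one at a time, bumping the leftmost entry strictly greater than the inserted value down to the next row. The recording tableau Q records, in position (i, j), the step at which that cell was added to P.
  Insert 9 (step 1): P = [9];  Q = [1]
  Insert 2 (step 2): P = [2] / [9];  Q = [1] / [2]
  Insert 6 (step 3): P = [2, 6] / [9];  Q = [1, 3] / [2]
  Insert 4 (step 4): P = [2, 4] / [6] / [9];  Q = [1, 3] / [2] / [4]
  Insert 1 (step 5): P = [1, 4] / [2] / [6] / [9];  Q = [1, 3] / [2] / [4] / [5]
  Insert 5 (step 6): P = [1, 4, 5] / [2] / [6] / [9];  Q = [1, 3, 6] / [2] / [4] / [5]
  Insert 3 (step 7): P = [1, 3, 5] / [2, 4] / [6] / [9];  Q = [1, 3, 6] / [2, 7] / [4] / [5]
  Insert 8 (step 8): P = [1, 3, 5, 8] / [2, 4] / [6] / [9];  Q = [1, 3, 6, 8] / [2, 7] / [4] / [5]
  Insert 7 (step 9): P = [1, 3, 5, 7] / [2, 4, 8] / [6] / [9];  Q = [1, 3, 6, 8] / [2, 7, 9] / [4] / [5]
Final shape: (4, 3, 1, 1).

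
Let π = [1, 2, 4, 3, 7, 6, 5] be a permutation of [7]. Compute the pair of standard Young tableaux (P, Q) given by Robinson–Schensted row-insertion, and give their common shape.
P = [1, 2, 3, 5] / [4, 6] / [7];  Q = [1, 2, 3, 5] / [4, 6] / [7];  common shape = (4, 2, 1)

Row-insert the values π_1, π_2, … into P one at a time, bumping the leftmost entry strictly greater than the inserted value down to the next row. The recording tableau Q records, in position (i, j), the step at which that cell was added to P.
  Insert 1 (step 1): P = [1];  Q = [1]
  Insert 2 (step 2): P = [1, 2];  Q = [1, 2]
  Insert 4 (step 3): P = [1, 2, 4];  Q = [1, 2, 3]
  Insert 3 (step 4): P = [1, 2, 3] / [4];  Q = [1, 2, 3] / [4]
  Insert 7 (step 5): P = [1, 2, 3, 7] / [4];  Q = [1, 2, 3, 5] / [4]
  Insert 6 (step 6): P = [1, 2, 3, 6] / [4, 7];  Q = [1, 2, 3, 5] / [4, 6]
  Insert 5 (step 7): P = [1, 2, 3, 5] / [4, 6] / [7];  Q = [1, 2, 3, 5] / [4, 6] / [7]
Final shape: (4, 2, 1).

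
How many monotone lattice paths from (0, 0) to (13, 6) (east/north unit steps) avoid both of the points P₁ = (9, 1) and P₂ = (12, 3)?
Number of paths = 24452

Inclusion–exclusion. Total paths: C(19, 13) = 27132. Through P₁: C(10, 9)·C(9, 4) = 1260. Through P₂: C(15, 12)·C(4, 1) = 1820. Since P₁ is strictly southwest of P₂, a monotone path through both must visit P₁ then P₂; paths through both = C(10, 9)·C(5, 3)·C(4, 1) = 400. Avoid both = 27132 − 1260 − 1820 + 400 = 24452.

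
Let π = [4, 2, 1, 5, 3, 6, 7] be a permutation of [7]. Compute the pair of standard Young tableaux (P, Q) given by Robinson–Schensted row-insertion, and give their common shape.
P = [1, 3, 6, 7] / [2, 5] / [4];  Q = [1, 4, 6, 7] / [2, 5] / [3];  common shape = (4, 2, 1)

Row-insert the values π_1, π_2, … into P one at a time, bumping the leftmost entry strictly greater than the inserted value down to the next row. The recording tableau Q records, in position (i, j), the step at which that cell was added to P.
  Insert 4 (step 1): P = [4];  Q = [1]
  Insert 2 (step 2): P = [2] / [4];  Q = [1] / [2]
  Insert 1 (step 3): P = [1] / [2] / [4];  Q = [1] / [2] / [3]
  Insert 5 (step 4): P = [1, 5] / [2] / [4];  Q = [1, 4] / [2] / [3]
  Insert 3 (step 5): P = [1, 3] / [2, 5] / [4];  Q = [1, 4] / [2, 5] / [3]
  Insert 6 (step 6): P = [1, 3, 6] / [2, 5] / [4];  Q = [1, 4, 6] / [2, 5] / [3]
  Insert 7 (step 7): P = [1, 3, 6, 7] / [2, 5] / [4];  Q = [1, 4, 6, 7] / [2, 5] / [3]
Final shape: (4, 2, 1).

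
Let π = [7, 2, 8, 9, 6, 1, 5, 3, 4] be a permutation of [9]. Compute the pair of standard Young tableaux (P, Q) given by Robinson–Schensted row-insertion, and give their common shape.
P = [1, 3, 4] / [2, 5, 9] / [6, 8] / [7];  Q = [1, 3, 4] / [2, 5, 9] / [6, 7] / [8];  common shape = (3, 3, 2, 1)

Row-insert the values π_1, π_2, … into P one at a time, bumping the leftmost entry strictly greater than the inserted value down to the next row. The recording tableau Q records, in position (i, j), the step at which that cell was added to P.
  Insert 7 (step 1): P = [7];  Q = [1]
  Insert 2 (step 2): P = [2] / [7];  Q = [1] / [2]
  Insert 8 (step 3): P = [2, 8] / [7];  Q = [1, 3] / [2]
  Insert 9 (step 4): P = [2, 8, 9] / [7];  Q = [1, 3, 4] / [2]
  Insert 6 (step 5): P = [2, 6, 9] / [7, 8];  Q = [1, 3, 4] / [2, 5]
  Insert 1 (step 6): P = [1, 6, 9] / [2, 8] / [7];  Q = [1, 3, 4] / [2, 5] / [6]
  Insert 5 (step 7): P = [1, 5, 9] / [2, 6] / [7, 8];  Q = [1, 3, 4] / [2, 5] / [6, 7]
  Insert 3 (step 8): P = [1, 3, 9] / [2, 5] / [6, 8] / [7];  Q = [1, 3, 4] / [2, 5] / [6, 7] / [8]
  Insert 4 (step 9): P = [1, 3, 4] / [2, 5, 9] / [6, 8] / [7];  Q = [1, 3, 4] / [2, 5, 9] / [6, 7] / [8]
Final shape: (3, 3, 2, 1).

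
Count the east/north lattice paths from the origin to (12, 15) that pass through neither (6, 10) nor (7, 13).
Number of paths = 12728916

Inclusion–exclusion. Total paths: C(27, 12) = 17383860. Through P₁: C(16, 6)·C(11, 6) = 3699696. Through P₂: C(20, 7)·C(7, 5) = 1627920. Since P₁ is strictly southwest of P₂, a monotone path through both must visit P₁ then P₂; paths through both = C(16, 6)·C(4, 1)·C(7, 5) = 672672. Avoid both = 17383860 − 3699696 − 1627920 + 672672 = 12728916.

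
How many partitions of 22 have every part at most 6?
p(22, parts ≤ 6) = 391

Use the recurrence p(n, m) = p(n, m−1) + p(n−m, m): either the largest part is < m (count p(n, m−1)) or the largest part is exactly m (remove one copy of m, count p(n−m, m)). With p(0, ·) = 1 this gives p(22, parts ≤ 6) = 391. (By conjugating Young diagrams, this also counts partitions of 22 into at most 6 parts.)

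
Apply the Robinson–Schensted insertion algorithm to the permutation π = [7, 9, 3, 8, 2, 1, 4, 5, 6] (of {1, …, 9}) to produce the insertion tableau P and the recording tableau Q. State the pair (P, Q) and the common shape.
P = [1, 4, 5, 6] / [2, 8] / [3, 9] / [7];  Q = [1, 2, 8, 9] / [3, 4] / [5, 7] / [6];  common shape = (4, 2, 2, 1)

Row-insert the values π_1, π_2, … into P one at a time, bumping the leftmost entry strictly greater than the inserted value down to the next row. The recording tableau Q records, in position (i, j), the step at which that cell was added to P.
  Insert 7 (step 1): P = [7];  Q = [1]
  Insert 9 (step 2): P = [7, 9];  Q = [1, 2]
  Insert 3 (step 3): P = [3, 9] / [7];  Q = [1, 2] / [3]
  Insert 8 (step 4): P = [3, 8] / [7, 9];  Q = [1, 2] / [3, 4]
  Insert 2 (step 5): P = [2, 8] / [3, 9] / [7];  Q = [1, 2] / [3, 4] / [5]
  Insert 1 (step 6): P = [1, 8] / [2, 9] / [3] / [7];  Q = [1, 2] / [3, 4] / [5] / [6]
  Insert 4 (step 7): P = [1, 4] / [2, 8] / [3, 9] / [7];  Q = [1, 2] / [3, 4] / [5, 7] / [6]
  Insert 5 (step 8): P = [1, 4, 5] / [2, 8] / [3, 9] / [7];  Q = [1, 2, 8] / [3, 4] / [5, 7] / [6]
  Insert 6 (step 9): P = [1, 4, 5, 6] / [2, 8] / [3, 9] / [7];  Q = [1, 2, 8, 9] / [3, 4] / [5, 7] / [6]
Final shape: (4, 2, 2, 1).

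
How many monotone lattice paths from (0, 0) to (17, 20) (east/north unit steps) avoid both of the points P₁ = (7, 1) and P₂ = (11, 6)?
Number of paths = 15304504950

Inclusion–exclusion. Total paths: C(37, 17) = 15905368710. Through P₁: C(8, 7)·C(29, 10) = 160240080. Through P₂: C(17, 11)·C(20, 6) = 479693760. Since P₁ is strictly southwest of P₂, a monotone path through both must visit P₁ then P₂; paths through both = C(8, 7)·C(9, 4)·C(20, 6) = 39070080. Avoid both = 15905368710 − 160240080 − 479693760 + 39070080 = 15304504950.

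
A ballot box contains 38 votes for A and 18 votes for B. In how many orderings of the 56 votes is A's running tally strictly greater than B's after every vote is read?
Strict-lead orderings = 75831424919250

Total orderings of the 56 votes with 38 for A: C(56, 38) = 212327989773900. By the Bertrand ballot formula (Cycle Lemma / reflection principle), the number of orderings in which A is strictly ahead of B throughout is (p − q)/(p + q) · C(p + q, p) = (38 − 18)/(38 + 18) · 212327989773900 = 75831424919250.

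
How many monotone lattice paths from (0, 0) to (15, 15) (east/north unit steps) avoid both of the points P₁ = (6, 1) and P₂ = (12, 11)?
Number of paths = 104036420

Inclusion–exclusion. Total paths: C(30, 15) = 155117520. Through P₁: C(7, 6)·C(23, 9) = 5720330. Through P₂: C(23, 12)·C(7, 3) = 47322730. Since P₁ is strictly southwest of P₂, a monotone path through both must visit P₁ then P₂; paths through both = C(7, 6)·C(16, 6)·C(7, 3) = 1961960. Avoid both = 155117520 − 5720330 − 47322730 + 1961960 = 104036420.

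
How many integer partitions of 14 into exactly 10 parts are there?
p(14, 10 parts) = 5

Partitions of n into exactly k parts ↔ partitions of n − k into at most k parts (subtract 1 from each part). For n = 14, k = 10, the partitions are: 5+1+1+1+1+1+1+1+1+1, 4+2+1+1+1+1+1+1+1+1, 3+3+1+1+1+1+1+1+1+1, 3+2+2+1+1+1+1+1+1+1, 2+2+2+2+1+1+1+1+1+1. Count = 5.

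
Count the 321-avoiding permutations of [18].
C_18 = 477638700

These 321-avoiding permutations are counted by the Catalan number C_n = (1/(n + 1)) · C(2n, n). For n = 18: C_18 = (1/19) · C(36, 18) = 9075135300/19 = 477638700.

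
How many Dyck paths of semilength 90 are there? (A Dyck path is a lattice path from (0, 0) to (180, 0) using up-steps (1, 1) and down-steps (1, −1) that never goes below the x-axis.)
C_90 = 1000134600800354781929399250536541864362461089950800

These Dyck paths are counted by the Catalan number C_n = (1/(n + 1)) · C(2n, n). For n = 90: C_90 = (1/91) · C(180, 90) = 91012248672832285155575331798825309656983959185522800/91 = 1000134600800354781929399250536541864362461089950800.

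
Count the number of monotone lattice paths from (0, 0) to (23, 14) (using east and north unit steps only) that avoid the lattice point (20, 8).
Number of paths = 5846005980

Total paths from (0, 0) to (23, 14): C(37, 23) = 6107086800. Paths through (20, 8): (paths (0, 0) → (20, 8)) × (paths (20, 8) → (23, 14)) = C(28, 20) · C(9, 3) = 3108105 · 84 = 261080820. Avoidance count = 6107086800 − 261080820 = 5846005980.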